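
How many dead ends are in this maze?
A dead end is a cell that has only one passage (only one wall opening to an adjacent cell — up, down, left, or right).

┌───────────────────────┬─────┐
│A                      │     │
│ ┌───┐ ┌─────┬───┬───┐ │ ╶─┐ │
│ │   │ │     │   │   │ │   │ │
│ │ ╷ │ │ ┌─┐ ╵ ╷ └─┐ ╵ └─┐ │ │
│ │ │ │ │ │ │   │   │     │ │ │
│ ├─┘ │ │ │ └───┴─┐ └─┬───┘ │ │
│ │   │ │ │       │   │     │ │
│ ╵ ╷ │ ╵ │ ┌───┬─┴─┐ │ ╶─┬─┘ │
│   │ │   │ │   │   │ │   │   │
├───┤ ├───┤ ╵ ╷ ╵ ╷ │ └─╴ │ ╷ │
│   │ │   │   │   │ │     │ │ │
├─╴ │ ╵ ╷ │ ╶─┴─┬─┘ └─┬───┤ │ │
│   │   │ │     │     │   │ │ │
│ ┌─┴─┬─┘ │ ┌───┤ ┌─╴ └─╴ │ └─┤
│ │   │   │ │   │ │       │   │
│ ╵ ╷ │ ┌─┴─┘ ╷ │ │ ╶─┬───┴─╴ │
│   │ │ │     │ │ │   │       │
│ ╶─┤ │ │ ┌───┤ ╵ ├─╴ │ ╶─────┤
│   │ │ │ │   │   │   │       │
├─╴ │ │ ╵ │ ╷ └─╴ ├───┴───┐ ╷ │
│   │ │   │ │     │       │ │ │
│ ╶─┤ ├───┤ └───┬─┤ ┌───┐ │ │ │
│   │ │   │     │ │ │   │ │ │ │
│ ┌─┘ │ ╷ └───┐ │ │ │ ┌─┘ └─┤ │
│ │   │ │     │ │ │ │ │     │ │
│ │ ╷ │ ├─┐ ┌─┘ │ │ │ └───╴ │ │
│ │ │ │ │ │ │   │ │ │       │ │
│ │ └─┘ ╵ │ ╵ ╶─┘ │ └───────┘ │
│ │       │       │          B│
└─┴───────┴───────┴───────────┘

Checking each cell for number of passages:

Dead ends found at positions:
  (1, 9)
  (2, 1)
  (2, 5)
  (2, 12)
  (3, 8)
  (5, 0)
  (6, 7)
  (6, 11)
  (6, 14)
  (7, 5)
  (9, 9)
  (11, 1)
  (11, 8)
  (11, 11)
  (11, 13)
  (12, 6)
  (12, 11)
  (13, 2)
  (13, 4)
  (14, 0)
Total dead ends: 20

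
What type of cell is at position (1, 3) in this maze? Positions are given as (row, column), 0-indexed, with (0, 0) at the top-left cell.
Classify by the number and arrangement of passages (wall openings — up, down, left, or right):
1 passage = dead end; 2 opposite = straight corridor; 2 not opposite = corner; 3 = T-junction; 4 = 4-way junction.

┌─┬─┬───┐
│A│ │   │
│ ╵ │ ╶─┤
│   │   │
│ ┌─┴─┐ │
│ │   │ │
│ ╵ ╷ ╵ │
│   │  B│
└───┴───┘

Checking cell at (1, 3):
Number of passages: 2
Cell type: corner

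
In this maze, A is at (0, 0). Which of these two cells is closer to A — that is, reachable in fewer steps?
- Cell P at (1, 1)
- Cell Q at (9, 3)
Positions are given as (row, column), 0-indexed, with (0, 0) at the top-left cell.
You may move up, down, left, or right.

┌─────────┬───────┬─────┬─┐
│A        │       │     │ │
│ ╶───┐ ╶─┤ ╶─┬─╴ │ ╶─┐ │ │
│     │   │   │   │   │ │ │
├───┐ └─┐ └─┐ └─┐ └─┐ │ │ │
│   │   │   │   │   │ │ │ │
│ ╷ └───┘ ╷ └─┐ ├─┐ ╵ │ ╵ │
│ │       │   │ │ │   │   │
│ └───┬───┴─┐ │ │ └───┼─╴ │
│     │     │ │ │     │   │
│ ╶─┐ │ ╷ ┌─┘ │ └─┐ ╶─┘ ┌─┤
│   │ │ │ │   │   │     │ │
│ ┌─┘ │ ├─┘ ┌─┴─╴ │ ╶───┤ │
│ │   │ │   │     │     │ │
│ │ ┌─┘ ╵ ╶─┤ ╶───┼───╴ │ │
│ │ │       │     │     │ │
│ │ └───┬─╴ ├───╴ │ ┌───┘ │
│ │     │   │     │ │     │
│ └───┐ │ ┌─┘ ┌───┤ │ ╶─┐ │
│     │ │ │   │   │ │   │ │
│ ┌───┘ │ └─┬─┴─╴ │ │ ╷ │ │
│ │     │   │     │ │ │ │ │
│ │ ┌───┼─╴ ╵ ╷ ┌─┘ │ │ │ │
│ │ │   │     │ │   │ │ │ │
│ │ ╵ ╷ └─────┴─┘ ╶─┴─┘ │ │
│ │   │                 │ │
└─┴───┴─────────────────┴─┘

Shortest path A → P at (1, 1): 2 steps
Shortest path A → Q at (9, 3): 24 steps

P is closer (2 steps vs 24 steps).

Path to P:

┌─────────┬───────┬─────┬─┐
│A        │       │     │ │
│ ╶───┐ ╶─┤ ╶─┬─╴ │ ╶─┐ │ │
│↳ P  │   │   │   │   │ │ │
├───┐ └─┐ └─┐ └─┐ └─┐ │ │ │
│   │   │   │   │   │ │ │ │
│ ╷ └───┘ ╷ └─┐ ├─┐ ╵ │ ╵ │
│ │       │   │ │ │   │   │
│ └───┬───┴─┐ │ │ └───┼─╴ │
│     │     │ │ │     │   │
│ ╶─┐ │ ╷ ┌─┘ │ └─┐ ╶─┘ ┌─┤
│   │ │ │ │   │   │     │ │
│ ┌─┘ │ ├─┘ ┌─┴─╴ │ ╶───┤ │
│ │   │ │   │     │     │ │
│ │ ┌─┘ ╵ ╶─┤ ╶───┼───╴ │ │
│ │ │       │     │     │ │
│ │ └───┬─╴ ├───╴ │ ┌───┘ │
│ │     │   │     │ │     │
│ └───┐ │ ┌─┘ ┌───┤ │ ╶─┐ │
│     │ │ │   │   │ │   │ │
│ ┌───┘ │ └─┬─┴─╴ │ │ ╷ │ │
│ │     │   │     │ │ │ │ │
│ │ ┌───┼─╴ ╵ ╷ ┌─┘ │ │ │ │
│ │ │   │     │ │   │ │ │ │
│ │ ╵ ╷ └─────┴─┘ ╶─┴─┘ │ │
│ │   │                 │ │
└─┴───┴─────────────────┴─┘

Path to Q:

┌─────────┬───────┬─────┬─┐
│A → → ↓  │       │     │ │
│ ╶───┐ ╶─┤ ╶─┬─╴ │ ╶─┐ │ │
│     │↳ ↓│   │   │   │ │ │
├───┐ └─┐ └─┐ └─┐ └─┐ │ │ │
│↓ ↰│   │↓  │   │   │ │ │ │
│ ╷ └───┘ ╷ └─┐ ├─┐ ╵ │ ╵ │
│↓│↑ ← ← ↲│   │ │ │   │   │
│ └───┬───┴─┐ │ │ └───┼─╴ │
│↳ → ↓│     │ │ │     │   │
│ ╶─┐ │ ╷ ┌─┘ │ └─┐ ╶─┘ ┌─┤
│   │↓│ │ │   │   │     │ │
│ ┌─┘ │ ├─┘ ┌─┴─╴ │ ╶───┤ │
│ │↓ ↲│ │   │     │     │ │
│ │ ┌─┘ ╵ ╶─┤ ╶───┼───╴ │ │
│ │↓│       │     │     │ │
│ │ └───┬─╴ ├───╴ │ ┌───┘ │
│ │↳ → ↓│   │     │ │     │
│ └───┐ │ ┌─┘ ┌───┤ │ ╶─┐ │
│     │Q│ │   │   │ │   │ │
│ ┌───┘ │ └─┬─┴─╴ │ │ ╷ │ │
│ │     │   │     │ │ │ │ │
│ │ ┌───┼─╴ ╵ ╷ ┌─┘ │ │ │ │
│ │ │   │     │ │   │ │ │ │
│ │ ╵ ╷ └─────┴─┘ ╶─┴─┘ │ │
│ │   │                 │ │
└─┴───┴─────────────────┴─┘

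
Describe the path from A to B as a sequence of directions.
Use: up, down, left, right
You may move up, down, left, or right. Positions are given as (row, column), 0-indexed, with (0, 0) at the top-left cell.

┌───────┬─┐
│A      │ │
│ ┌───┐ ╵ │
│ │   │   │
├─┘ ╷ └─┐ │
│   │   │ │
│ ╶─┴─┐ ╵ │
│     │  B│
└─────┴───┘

Finding the path and converting it to directions:
Path through cells: (0,0) → (0,1) → (0,2) → (0,3) → (1,3) → (1,4) → (2,4) → (3,4)
Directions: right, right, right, down, right, down, down

Solution:

┌───────┬─┐
│A → → ↓│ │
│ ┌───┐ ╵ │
│ │   │↳ ↓│
├─┘ ╷ └─┐ │
│   │   │↓│
│ ╶─┴─┐ ╵ │
│     │  B│
└─────┴───┘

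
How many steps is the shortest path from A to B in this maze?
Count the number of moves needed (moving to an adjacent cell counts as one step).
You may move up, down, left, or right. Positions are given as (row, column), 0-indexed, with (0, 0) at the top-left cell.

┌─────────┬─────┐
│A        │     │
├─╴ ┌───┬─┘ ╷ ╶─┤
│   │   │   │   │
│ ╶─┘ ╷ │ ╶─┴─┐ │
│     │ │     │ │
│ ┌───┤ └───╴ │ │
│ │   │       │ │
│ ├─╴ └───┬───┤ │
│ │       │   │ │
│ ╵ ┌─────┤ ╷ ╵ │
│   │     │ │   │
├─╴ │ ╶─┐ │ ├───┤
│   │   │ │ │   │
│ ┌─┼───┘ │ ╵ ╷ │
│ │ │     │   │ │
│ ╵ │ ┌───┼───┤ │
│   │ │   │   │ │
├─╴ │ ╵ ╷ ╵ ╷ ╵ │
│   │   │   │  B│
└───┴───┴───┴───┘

Using BFS to find shortest path:
Start: (0, 0), End: (9, 7)
Path found:
(0,0) → (0,1) → (1,1) → (1,0) → (2,0) → (2,1) → (2,2) → (1,2) → (1,3) → (2,3) → (3,3) → (3,4) → (3,5) → (3,6) → (2,6) → (2,5) → (2,4) → (1,4) → (1,5) → (0,5) → (0,6) → (1,6) → (1,7) → (2,7) → (3,7) → (4,7) → (5,7) → (5,6) → (4,6) → (4,5) → (5,5) → (6,5) → (7,5) → (7,6) → (6,6) → (6,7) → (7,7) → (8,7) → (9,7)
Number of steps: 38

Solution:

┌─────────┬─────┐
│A ↓      │↱ ↓  │
├─╴ ┌───┬─┘ ╷ ╶─┤
│↓ ↲│↱ ↓│↱ ↑│↳ ↓│
│ ╶─┘ ╷ │ ╶─┴─┐ │
│↳ → ↑│↓│↑ ← ↰│↓│
│ ┌───┤ └───╴ │ │
│ │   │↳ → → ↑│↓│
│ ├─╴ └───┬───┤ │
│ │       │↓ ↰│↓│
│ ╵ ┌─────┤ ╷ ╵ │
│   │     │↓│↑ ↲│
├─╴ │ ╶─┐ │ ├───┤
│   │   │ │↓│↱ ↓│
│ ┌─┼───┘ │ ╵ ╷ │
│ │ │     │↳ ↑│↓│
│ ╵ │ ┌───┼───┤ │
│   │ │   │   │↓│
├─╴ │ ╵ ╷ ╵ ╷ ╵ │
│   │   │   │  B│
└───┴───┴───┴───┘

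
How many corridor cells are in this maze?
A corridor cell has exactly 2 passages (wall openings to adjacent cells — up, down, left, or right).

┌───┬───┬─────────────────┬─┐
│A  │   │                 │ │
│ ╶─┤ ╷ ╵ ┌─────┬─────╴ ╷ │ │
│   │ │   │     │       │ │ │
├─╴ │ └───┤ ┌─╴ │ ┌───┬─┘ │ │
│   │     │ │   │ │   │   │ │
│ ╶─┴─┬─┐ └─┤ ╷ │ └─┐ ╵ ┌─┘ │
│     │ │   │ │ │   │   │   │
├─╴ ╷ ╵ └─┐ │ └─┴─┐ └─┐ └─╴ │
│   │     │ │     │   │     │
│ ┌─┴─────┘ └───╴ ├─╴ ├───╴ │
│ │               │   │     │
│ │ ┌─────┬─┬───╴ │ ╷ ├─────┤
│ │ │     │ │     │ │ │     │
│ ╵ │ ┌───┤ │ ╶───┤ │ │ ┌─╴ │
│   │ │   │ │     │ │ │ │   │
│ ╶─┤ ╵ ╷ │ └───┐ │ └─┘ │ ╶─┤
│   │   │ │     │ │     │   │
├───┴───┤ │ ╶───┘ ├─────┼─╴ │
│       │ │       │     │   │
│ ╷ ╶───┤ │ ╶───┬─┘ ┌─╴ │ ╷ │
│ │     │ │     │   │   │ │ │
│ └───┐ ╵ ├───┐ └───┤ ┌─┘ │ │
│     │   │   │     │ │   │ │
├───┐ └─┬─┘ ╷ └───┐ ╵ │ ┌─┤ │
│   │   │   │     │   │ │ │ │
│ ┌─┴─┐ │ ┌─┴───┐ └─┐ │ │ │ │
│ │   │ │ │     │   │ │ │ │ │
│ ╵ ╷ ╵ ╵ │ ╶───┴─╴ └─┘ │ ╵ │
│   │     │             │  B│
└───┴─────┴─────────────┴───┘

Counting cells with exactly 2 passages:
Total corridor cells: 172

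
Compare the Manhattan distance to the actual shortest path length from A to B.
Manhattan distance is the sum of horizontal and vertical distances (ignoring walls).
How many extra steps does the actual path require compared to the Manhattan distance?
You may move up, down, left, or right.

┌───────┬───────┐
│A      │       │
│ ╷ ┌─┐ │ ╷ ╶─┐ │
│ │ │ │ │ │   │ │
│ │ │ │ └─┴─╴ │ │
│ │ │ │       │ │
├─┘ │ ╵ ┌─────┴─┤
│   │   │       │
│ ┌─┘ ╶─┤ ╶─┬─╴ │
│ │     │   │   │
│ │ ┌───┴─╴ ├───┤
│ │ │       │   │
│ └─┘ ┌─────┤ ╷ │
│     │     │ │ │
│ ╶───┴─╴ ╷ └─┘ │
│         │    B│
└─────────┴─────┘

Manhattan distance: |7 - 0| + |7 - 0| = 14
Actual path length: 18
Extra steps: 18 - 14 = 4

Solution:

┌───────┬───────┐
│A ↓    │       │
│ ╷ ┌─┐ │ ╷ ╶─┐ │
│ │↓│ │ │ │   │ │
│ │ │ │ └─┴─╴ │ │
│ │↓│ │       │ │
├─┘ │ ╵ ┌─────┴─┤
│↓ ↲│   │       │
│ ┌─┘ ╶─┤ ╶─┬─╴ │
│↓│     │   │   │
│ │ ┌───┴─╴ ├───┤
│↓│ │       │   │
│ └─┘ ┌─────┤ ╷ │
│↓    │  ↱ ↓│ │ │
│ ╶───┴─╴ ╷ └─┘ │
│↳ → → → ↑│↳ → B│
└─────────┴─────┘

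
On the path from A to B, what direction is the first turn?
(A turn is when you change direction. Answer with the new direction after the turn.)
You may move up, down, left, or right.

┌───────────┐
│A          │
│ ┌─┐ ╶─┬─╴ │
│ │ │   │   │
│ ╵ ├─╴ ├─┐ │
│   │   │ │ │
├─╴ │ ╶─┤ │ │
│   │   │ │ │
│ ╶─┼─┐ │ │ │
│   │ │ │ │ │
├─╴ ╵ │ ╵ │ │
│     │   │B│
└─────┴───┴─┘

Directions: right, right, right, right, right, down, down, down, down, down
First turn direction: down

Solution:

┌───────────┐
│A → → → → ↓│
│ ┌─┐ ╶─┬─╴ │
│ │ │   │  ↓│
│ ╵ ├─╴ ├─┐ │
│   │   │ │↓│
├─╴ │ ╶─┤ │ │
│   │   │ │↓│
│ ╶─┼─┐ │ │ │
│   │ │ │ │↓│
├─╴ ╵ │ ╵ │ │
│     │   │B│
└─────┴───┴─┘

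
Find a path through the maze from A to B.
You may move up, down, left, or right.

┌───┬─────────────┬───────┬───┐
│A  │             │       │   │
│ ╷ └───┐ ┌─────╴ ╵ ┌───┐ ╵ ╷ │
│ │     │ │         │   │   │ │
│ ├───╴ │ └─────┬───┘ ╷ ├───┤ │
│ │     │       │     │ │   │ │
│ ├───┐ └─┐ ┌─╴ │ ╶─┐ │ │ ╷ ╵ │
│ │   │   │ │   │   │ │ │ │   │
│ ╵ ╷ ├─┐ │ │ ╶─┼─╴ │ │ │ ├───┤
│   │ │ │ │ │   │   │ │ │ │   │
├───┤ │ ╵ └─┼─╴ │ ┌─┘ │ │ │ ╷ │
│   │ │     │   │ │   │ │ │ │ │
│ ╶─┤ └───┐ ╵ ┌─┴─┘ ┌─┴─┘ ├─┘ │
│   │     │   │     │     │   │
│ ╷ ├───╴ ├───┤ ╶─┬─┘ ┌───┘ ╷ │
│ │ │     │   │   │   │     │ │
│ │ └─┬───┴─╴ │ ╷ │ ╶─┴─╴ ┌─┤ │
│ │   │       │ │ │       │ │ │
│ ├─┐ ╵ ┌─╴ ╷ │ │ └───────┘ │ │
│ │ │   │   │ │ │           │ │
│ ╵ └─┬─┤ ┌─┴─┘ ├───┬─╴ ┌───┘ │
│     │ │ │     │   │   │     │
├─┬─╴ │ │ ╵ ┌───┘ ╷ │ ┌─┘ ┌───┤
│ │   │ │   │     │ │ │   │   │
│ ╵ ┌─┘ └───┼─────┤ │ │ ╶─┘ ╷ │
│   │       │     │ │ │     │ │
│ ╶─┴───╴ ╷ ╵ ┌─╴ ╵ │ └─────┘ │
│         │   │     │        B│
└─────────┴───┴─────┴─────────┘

Finding the shortest path through the maze:
Path length: 75 steps
Directions: right → down → right → right → down → down → right → down → down → right → down → right → up → right → up → left → up → right → up → left → left → left → up → up → right → right → right → right → down → right → up → right → right → right → down → right → up → right → down → down → down → left → up → left → down → down → down → down → left → left → down → left → down → right → right → right → up → right → up → right → down → down → down → down → left → left → down → left → down → right → right → up → right → down → down

Solution:

┌───┬─────────────┬───────┬───┐
│A ↓│    ↱ → → → ↓│↱ → → ↓│↱ ↓│
│ ╷ └───┐ ┌─────╴ ╵ ┌───┐ ╵ ╷ │
│ │↳ → ↓│↑│      ↳ ↑│   │↳ ↑│↓│
│ ├───╴ │ └─────┬───┘ ╷ ├───┤ │
│ │    ↓│↑ ← ← ↰│     │ │↓ ↰│↓│
│ ├───┐ └─┐ ┌─╴ │ ╶─┐ │ │ ╷ ╵ │
│ │   │↳ ↓│ │↱ ↑│   │ │ │↓│↑ ↲│
│ ╵ ╷ ├─┐ │ │ ╶─┼─╴ │ │ │ ├───┤
│   │ │ │↓│ │↑ ↰│   │ │ │↓│   │
├───┤ │ ╵ └─┼─╴ │ ┌─┘ │ │ │ ╷ │
│   │ │  ↳ ↓│↱ ↑│ │   │ │↓│ │ │
│ ╶─┤ └───┐ ╵ ┌─┴─┘ ┌─┴─┘ ├─┘ │
│   │     │↳ ↑│     │↓ ← ↲│↱ ↓│
│ ╷ ├───╴ ├───┤ ╶─┬─┘ ┌───┘ ╷ │
│ │ │     │   │   │↓ ↲│  ↱ ↑│↓│
│ │ └─┬───┴─╴ │ ╷ │ ╶─┴─╴ ┌─┤ │
│ │   │       │ │ │↳ → → ↑│ │↓│
│ ├─┐ ╵ ┌─╴ ╷ │ │ └───────┘ │ │
│ │ │   │   │ │ │           │↓│
│ ╵ └─┬─┤ ┌─┴─┘ ├───┬─╴ ┌───┘ │
│     │ │ │     │   │   │↓ ← ↲│
├─┬─╴ │ │ ╵ ┌───┘ ╷ │ ┌─┘ ┌───┤
│ │   │ │   │     │ │ │↓ ↲│↱ ↓│
│ ╵ ┌─┘ └───┼─────┤ │ │ ╶─┘ ╷ │
│   │       │     │ │ │↳ → ↑│↓│
│ ╶─┴───╴ ╷ ╵ ┌─╴ ╵ │ └─────┘ │
│         │   │     │        B│
└─────────┴───┴─────┴─────────┘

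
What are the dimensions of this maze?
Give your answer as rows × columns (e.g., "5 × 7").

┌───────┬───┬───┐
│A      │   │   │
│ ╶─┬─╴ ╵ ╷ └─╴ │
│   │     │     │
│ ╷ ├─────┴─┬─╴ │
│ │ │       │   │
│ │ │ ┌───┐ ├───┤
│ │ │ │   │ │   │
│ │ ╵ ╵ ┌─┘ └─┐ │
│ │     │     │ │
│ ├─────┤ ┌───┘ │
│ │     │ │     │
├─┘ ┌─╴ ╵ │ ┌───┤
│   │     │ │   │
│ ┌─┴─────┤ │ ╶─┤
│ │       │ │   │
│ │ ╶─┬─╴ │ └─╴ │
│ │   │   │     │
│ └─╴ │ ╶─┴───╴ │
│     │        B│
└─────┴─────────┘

Counting the maze dimensions:
Rows (vertical): 10
Columns (horizontal): 8
Dimensions: 10 × 8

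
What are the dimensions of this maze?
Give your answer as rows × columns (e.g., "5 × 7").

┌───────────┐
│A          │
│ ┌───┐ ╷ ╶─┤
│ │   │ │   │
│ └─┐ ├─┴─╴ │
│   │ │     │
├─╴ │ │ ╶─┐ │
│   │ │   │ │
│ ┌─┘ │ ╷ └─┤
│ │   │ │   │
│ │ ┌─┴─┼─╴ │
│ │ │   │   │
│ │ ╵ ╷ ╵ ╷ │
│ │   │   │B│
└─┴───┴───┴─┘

Counting the maze dimensions:
Rows (vertical): 7
Columns (horizontal): 6
Dimensions: 7 × 6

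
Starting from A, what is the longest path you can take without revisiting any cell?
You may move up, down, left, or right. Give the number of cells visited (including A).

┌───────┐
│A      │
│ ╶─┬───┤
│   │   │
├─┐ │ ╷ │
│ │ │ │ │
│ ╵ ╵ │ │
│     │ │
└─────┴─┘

Finding longest simple path using DFS:
Start: (0, 0)
Longest path visits 11 cells
Path: A → down → right → down → down → right → up → up → right → down → down

Solution:

┌───────┐
│A      │
│ ╶─┬───┤
│↳ ↓│↱ ↓│
├─┐ │ ╷ │
│ │↓│↑│↓│
│ ╵ ╵ │ │
│  ↳ ↑│B│
└─────┴─┘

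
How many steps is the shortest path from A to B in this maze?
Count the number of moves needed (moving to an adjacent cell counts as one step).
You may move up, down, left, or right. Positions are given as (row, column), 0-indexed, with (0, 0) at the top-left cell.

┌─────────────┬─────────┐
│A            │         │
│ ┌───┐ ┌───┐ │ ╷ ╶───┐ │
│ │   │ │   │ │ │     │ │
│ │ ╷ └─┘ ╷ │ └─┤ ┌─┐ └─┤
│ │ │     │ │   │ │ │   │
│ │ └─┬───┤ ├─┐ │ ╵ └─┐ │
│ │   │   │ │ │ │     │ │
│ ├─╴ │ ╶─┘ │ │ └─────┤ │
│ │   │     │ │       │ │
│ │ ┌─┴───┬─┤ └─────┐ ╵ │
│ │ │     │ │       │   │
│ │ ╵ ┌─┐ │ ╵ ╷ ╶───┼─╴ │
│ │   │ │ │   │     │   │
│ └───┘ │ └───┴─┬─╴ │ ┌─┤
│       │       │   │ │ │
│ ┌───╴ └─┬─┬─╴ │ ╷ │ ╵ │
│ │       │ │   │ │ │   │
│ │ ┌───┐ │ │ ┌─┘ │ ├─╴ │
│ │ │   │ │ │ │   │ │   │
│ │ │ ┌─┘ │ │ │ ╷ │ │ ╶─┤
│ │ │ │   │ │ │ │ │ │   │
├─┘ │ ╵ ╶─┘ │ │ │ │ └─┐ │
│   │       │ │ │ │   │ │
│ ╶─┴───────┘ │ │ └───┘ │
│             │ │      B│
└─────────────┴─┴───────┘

Using BFS to find shortest path:
Start: (0, 0), End: (12, 11)
Path found:
(0,0) → (0,1) → (0,2) → (0,3) → (0,4) → (0,5) → (0,6) → (1,6) → (2,6) → (2,7) → (3,7) → (4,7) → (4,8) → (4,9) → (4,10) → (5,10) → (5,11) → (6,11) → (6,10) → (7,10) → (8,10) → (8,11) → (9,11) → (9,10) → (10,10) → (10,11) → (11,11) → (12,11)
Number of steps: 27

Solution:

┌─────────────┬─────────┐
│A → → → → → ↓│         │
│ ┌───┐ ┌───┐ │ ╷ ╶───┐ │
│ │   │ │   │↓│ │     │ │
│ │ ╷ └─┘ ╷ │ └─┤ ┌─┐ └─┤
│ │ │     │ │↳ ↓│ │ │   │
│ │ └─┬───┤ ├─┐ │ ╵ └─┐ │
│ │   │   │ │ │↓│     │ │
│ ├─╴ │ ╶─┘ │ │ └─────┤ │
│ │   │     │ │↳ → → ↓│ │
│ │ ┌─┴───┬─┤ └─────┐ ╵ │
│ │ │     │ │       │↳ ↓│
│ │ ╵ ┌─┐ │ ╵ ╷ ╶───┼─╴ │
│ │   │ │ │   │     │↓ ↲│
│ └───┘ │ └───┴─┬─╴ │ ┌─┤
│       │       │   │↓│ │
│ ┌───╴ └─┬─┬─╴ │ ╷ │ ╵ │
│ │       │ │   │ │ │↳ ↓│
│ │ ┌───┐ │ │ ┌─┘ │ ├─╴ │
│ │ │   │ │ │ │   │ │↓ ↲│
│ │ │ ┌─┘ │ │ │ ╷ │ │ ╶─┤
│ │ │ │   │ │ │ │ │ │↳ ↓│
├─┘ │ ╵ ╶─┘ │ │ │ │ └─┐ │
│   │       │ │ │ │   │↓│
│ ╶─┴───────┘ │ │ └───┘ │
│             │ │      B│
└─────────────┴─┴───────┘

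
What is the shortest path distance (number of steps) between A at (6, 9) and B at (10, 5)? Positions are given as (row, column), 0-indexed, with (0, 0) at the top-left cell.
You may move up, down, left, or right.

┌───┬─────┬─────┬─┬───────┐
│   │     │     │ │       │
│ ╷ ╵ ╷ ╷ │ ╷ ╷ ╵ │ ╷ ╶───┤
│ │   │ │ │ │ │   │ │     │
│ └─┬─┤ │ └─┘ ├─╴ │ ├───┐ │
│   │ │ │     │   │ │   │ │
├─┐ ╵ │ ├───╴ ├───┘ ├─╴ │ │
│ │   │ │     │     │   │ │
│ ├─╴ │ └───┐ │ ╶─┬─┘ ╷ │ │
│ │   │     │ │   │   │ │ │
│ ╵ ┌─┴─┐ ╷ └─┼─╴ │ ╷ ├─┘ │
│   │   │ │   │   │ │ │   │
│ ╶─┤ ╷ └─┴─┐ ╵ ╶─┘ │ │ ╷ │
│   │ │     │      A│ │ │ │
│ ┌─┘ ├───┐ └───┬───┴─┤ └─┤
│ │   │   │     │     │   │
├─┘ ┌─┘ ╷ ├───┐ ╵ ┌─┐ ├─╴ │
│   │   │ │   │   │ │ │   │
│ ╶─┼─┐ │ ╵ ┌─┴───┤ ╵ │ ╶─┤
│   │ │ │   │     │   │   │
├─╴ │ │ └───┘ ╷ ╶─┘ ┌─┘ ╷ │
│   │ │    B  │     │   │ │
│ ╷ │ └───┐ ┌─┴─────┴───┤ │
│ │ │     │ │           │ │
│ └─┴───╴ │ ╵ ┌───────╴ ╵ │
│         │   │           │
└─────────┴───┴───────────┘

Finding path from (6, 9) to (10, 5):
Path: (6,9) → (6,8) → (6,7) → (5,7) → (5,8) → (4,8) → (4,7) → (3,7) → (3,8) → (3,9) → (2,9) → (1,9) → (0,9) → (0,10) → (1,10) → (1,11) → (1,12) → (2,12) → (3,12) → (4,12) → (5,12) → (5,11) → (6,11) → (7,11) → (7,12) → (8,12) → (8,11) → (9,11) → (9,12) → (10,12) → (11,12) → (12,12) → (12,11) → (11,11) → (11,10) → (11,9) → (11,8) → (11,7) → (11,6) → (12,6) → (12,5) → (11,5) → (10,5)
Distance: 42 steps

Solution:

┌───┬─────┬─────┬─┬───────┐
│   │     │     │ │↱ ↓    │
│ ╷ ╵ ╷ ╷ │ ╷ ╷ ╵ │ ╷ ╶───┤
│ │   │ │ │ │ │   │↑│↳ → ↓│
│ └─┬─┤ │ └─┘ ├─╴ │ ├───┐ │
│   │ │ │     │   │↑│   │↓│
├─┐ ╵ │ ├───╴ ├───┘ ├─╴ │ │
│ │   │ │     │↱ → ↑│   │↓│
│ ├─╴ │ └───┐ │ ╶─┬─┘ ╷ │ │
│ │   │     │ │↑ ↰│   │ │↓│
│ ╵ ┌─┴─┐ ╷ └─┼─╴ │ ╷ ├─┘ │
│   │   │ │   │↱ ↑│ │ │↓ ↲│
│ ╶─┤ ╷ └─┴─┐ ╵ ╶─┘ │ │ ╷ │
│   │ │     │  ↑ ← A│ │↓│ │
│ ┌─┘ ├───┐ └───┬───┴─┤ └─┤
│ │   │   │     │     │↳ ↓│
├─┘ ┌─┘ ╷ ├───┐ ╵ ┌─┐ ├─╴ │
│   │   │ │   │   │ │ │↓ ↲│
│ ╶─┼─┐ │ ╵ ┌─┴───┤ ╵ │ ╶─┤
│   │ │ │   │     │   │↳ ↓│
├─╴ │ │ └───┘ ╷ ╶─┘ ┌─┘ ╷ │
│   │ │    B  │     │   │↓│
│ ╷ │ └───┐ ┌─┴─────┴───┤ │
│ │ │     │↑│↓ ← ← ← ← ↰│↓│
│ └─┴───╴ │ ╵ ┌───────╴ ╵ │
│         │↑ ↲│        ↑ ↲│
└─────────┴───┴───────────┘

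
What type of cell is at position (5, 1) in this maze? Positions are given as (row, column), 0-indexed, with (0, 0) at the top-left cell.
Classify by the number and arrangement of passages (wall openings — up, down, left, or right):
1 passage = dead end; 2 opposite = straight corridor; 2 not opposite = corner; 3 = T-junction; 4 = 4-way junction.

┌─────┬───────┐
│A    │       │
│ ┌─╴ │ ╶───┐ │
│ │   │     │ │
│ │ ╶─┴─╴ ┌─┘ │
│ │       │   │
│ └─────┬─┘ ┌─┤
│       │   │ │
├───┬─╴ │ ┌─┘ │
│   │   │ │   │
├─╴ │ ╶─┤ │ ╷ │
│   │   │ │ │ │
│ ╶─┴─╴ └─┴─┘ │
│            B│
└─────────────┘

Checking cell at (5, 1):
Number of passages: 2
Cell type: corner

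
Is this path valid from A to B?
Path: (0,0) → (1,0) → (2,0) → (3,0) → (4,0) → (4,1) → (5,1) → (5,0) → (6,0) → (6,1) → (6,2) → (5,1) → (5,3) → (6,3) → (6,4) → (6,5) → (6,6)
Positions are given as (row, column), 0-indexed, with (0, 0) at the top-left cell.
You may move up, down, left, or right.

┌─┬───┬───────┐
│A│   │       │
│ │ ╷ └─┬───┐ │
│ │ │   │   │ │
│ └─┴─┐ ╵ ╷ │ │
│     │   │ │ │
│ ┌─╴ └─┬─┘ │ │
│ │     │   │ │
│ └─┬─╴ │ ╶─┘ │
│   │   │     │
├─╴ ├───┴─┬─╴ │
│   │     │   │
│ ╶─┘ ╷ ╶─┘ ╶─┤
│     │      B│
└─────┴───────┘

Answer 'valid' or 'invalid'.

Checking path validity:
Result: Invalid move at step 11: cannot move from (6, 2) to (5, 1).

invalid

Correct solution:

┌─┬───┬───────┐
│A│   │       │
│ │ ╷ └─┬───┐ │
│↓│ │   │   │ │
│ └─┴─┐ ╵ ╷ │ │
│↓    │   │ │ │
│ ┌─╴ └─┬─┘ │ │
│↓│     │   │ │
│ └─┬─╴ │ ╶─┘ │
│↳ ↓│   │     │
├─╴ ├───┴─┬─╴ │
│↓ ↲│↱ ↓  │   │
│ ╶─┘ ╷ ╶─┘ ╶─┤
│↳ → ↑│↳ → → B│
└─────┴───────┘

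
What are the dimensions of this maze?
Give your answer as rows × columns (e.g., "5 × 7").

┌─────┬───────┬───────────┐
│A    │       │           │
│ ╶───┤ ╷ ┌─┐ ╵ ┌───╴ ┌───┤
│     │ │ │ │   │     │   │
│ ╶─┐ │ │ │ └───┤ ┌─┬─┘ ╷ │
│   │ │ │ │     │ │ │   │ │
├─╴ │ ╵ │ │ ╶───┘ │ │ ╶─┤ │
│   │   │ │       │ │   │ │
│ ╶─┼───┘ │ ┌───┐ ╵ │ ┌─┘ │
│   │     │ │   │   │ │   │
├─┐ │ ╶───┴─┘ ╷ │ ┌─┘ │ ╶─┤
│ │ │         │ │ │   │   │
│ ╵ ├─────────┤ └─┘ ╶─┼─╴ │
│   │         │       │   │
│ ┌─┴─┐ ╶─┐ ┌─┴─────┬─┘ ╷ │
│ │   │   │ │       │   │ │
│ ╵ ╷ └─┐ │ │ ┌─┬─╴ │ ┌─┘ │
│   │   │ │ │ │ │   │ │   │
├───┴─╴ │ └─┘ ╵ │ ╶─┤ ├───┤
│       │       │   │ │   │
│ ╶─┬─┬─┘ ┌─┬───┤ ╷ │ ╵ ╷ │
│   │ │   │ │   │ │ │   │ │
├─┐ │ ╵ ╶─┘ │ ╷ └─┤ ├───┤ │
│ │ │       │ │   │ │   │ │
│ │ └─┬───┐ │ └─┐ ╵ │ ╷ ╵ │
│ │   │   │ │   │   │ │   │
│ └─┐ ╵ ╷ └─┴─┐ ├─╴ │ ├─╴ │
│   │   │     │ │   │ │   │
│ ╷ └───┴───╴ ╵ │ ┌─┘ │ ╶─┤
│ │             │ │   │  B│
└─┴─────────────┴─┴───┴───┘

Counting the maze dimensions:
Rows (vertical): 15
Columns (horizontal): 13
Dimensions: 15 × 13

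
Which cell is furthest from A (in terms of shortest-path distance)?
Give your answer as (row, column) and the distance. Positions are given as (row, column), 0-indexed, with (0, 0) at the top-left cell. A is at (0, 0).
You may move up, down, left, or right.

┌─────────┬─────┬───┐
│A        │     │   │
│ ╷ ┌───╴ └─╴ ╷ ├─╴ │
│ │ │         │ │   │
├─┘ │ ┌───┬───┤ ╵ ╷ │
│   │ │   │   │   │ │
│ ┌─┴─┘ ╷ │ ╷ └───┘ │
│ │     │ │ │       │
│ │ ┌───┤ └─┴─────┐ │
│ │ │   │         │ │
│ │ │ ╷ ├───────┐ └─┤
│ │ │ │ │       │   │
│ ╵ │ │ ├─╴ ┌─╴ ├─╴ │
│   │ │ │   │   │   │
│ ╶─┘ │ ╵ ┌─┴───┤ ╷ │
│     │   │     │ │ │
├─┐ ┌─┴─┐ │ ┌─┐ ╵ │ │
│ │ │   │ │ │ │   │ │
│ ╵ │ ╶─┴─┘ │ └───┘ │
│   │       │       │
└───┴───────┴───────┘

Computing BFS distances from A to all cells:
Furthest cell: (8, 3)
Distance: 39 steps

Path from A to the furthest cell:

┌─────────┬─────┬───┐
│A ↓      │     │   │
│ ╷ ┌───╴ └─╴ ╷ ├─╴ │
│ │↓│         │ │   │
├─┘ │ ┌───┬───┤ ╵ ╷ │
│↓ ↲│ │↱ ↓│   │   │ │
│ ┌─┴─┘ ╷ │ ╷ └───┘ │
│↓│↱ → ↑│↓│ │       │
│ │ ┌───┤ └─┴─────┐ │
│↓│↑│   │↳ → → → ↓│ │
│ │ │ ╷ ├───────┐ └─┤
│↓│↑│ │ │       │↳ ↓│
│ ╵ │ │ ├─╴ ┌─╴ ├─╴ │
│↳ ↑│ │ │   │   │↓ ↲│
│ ╶─┘ │ ╵ ┌─┴───┤ ╷ │
│     │   │↓ ← ↰│↓│ │
├─┐ ┌─┴─┐ │ ┌─┐ ╵ │ │
│ │ │↱ B│ │↓│ │↑ ↲│ │
│ ╵ │ ╶─┴─┘ │ └───┘ │
│   │↑ ← ← ↲│       │
└───┴───────┴───────┘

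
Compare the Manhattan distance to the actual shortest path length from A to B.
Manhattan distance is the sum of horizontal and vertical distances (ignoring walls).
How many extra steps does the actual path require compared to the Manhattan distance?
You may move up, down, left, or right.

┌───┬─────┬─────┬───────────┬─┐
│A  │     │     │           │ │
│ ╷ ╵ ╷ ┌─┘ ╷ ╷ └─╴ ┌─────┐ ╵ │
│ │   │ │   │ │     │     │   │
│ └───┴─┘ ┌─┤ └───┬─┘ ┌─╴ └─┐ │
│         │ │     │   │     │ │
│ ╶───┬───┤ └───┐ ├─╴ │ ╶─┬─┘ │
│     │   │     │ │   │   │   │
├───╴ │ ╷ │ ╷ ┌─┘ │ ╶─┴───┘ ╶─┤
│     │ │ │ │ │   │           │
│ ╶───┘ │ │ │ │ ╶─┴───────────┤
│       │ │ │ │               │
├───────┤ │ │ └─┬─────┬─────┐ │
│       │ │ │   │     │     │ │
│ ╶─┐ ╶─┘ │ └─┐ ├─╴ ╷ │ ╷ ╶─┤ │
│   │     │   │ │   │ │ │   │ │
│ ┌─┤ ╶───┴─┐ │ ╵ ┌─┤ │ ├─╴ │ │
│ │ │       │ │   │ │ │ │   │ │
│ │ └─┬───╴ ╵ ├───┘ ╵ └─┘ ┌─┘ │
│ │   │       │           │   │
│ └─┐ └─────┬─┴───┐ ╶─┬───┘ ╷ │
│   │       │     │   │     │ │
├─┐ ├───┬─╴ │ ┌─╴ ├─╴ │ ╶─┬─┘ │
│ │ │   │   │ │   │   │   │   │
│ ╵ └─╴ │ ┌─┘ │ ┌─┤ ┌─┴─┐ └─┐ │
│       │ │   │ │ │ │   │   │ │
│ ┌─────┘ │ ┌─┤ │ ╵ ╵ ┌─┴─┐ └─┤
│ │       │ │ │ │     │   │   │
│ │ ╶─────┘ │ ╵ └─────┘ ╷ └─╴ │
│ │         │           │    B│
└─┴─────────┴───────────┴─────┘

Manhattan distance: |14 - 0| + |14 - 0| = 28
Actual path length: 40
Extra steps: 40 - 28 = 12

Solution:

┌───┬─────┬─────┬───────────┬─┐
│A  │     │↱ ↓  │           │ │
│ ╷ ╵ ╷ ┌─┘ ╷ ╷ └─╴ ┌─────┐ ╵ │
│↓│   │ │↱ ↑│↓│     │     │   │
│ └───┴─┘ ┌─┤ └───┬─┘ ┌─╴ └─┐ │
│↳ → → → ↑│ │↳ → ↓│   │     │ │
│ ╶───┬───┤ └───┐ ├─╴ │ ╶─┬─┘ │
│     │   │     │↓│   │   │   │
├───╴ │ ╷ │ ╷ ┌─┘ │ ╶─┴───┘ ╶─┤
│     │ │ │ │ │↓ ↲│           │
│ ╶───┘ │ │ │ │ ╶─┴───────────┤
│       │ │ │ │↳ → → → → → → ↓│
├───────┤ │ │ └─┬─────┬─────┐ │
│       │ │ │   │     │     │↓│
│ ╶─┐ ╶─┘ │ └─┐ ├─╴ ╷ │ ╷ ╶─┤ │
│   │     │   │ │   │ │ │   │↓│
│ ┌─┤ ╶───┴─┐ │ ╵ ┌─┤ │ ├─╴ │ │
│ │ │       │ │   │ │ │ │   │↓│
│ │ └─┬───╴ ╵ ├───┘ ╵ └─┘ ┌─┘ │
│ │   │       │           │↓ ↲│
│ └─┐ └─────┬─┴───┐ ╶─┬───┘ ╷ │
│   │       │     │   │↓ ← ↲│ │
├─┐ ├───┬─╴ │ ┌─╴ ├─╴ │ ╶─┬─┘ │
│ │ │   │   │ │   │   │↳ ↓│   │
│ ╵ └─╴ │ ┌─┘ │ ┌─┤ ┌─┴─┐ └─┐ │
│       │ │   │ │ │ │   │↳ ↓│ │
│ ┌─────┘ │ ┌─┤ │ ╵ ╵ ┌─┴─┐ └─┤
│ │       │ │ │ │     │   │↳ ↓│
│ │ ╶─────┘ │ ╵ └─────┘ ╷ └─╴ │
│ │         │           │    B│
└─┴─────────┴───────────┴─────┘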